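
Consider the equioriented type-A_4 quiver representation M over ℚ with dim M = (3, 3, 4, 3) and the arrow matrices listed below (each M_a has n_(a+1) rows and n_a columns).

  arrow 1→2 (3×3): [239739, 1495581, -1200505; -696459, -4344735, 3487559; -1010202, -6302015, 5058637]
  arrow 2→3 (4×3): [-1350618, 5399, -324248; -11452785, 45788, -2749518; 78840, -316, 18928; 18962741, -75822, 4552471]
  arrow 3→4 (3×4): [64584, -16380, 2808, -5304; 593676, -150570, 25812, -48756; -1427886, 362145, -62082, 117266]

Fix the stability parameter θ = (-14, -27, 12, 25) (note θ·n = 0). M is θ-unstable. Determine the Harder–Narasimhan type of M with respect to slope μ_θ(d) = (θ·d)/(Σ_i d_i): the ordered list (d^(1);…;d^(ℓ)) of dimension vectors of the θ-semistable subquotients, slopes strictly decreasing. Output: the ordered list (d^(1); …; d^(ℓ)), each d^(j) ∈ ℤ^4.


Interval decomposition of M: I[1,1], I[1,3], I[1,4], I[2,3], I[3,3], I[4,4]^2.
HN type (ℓ=5): μ^(1)=25; μ^(2)=12; μ^(3)=-14; μ^(4)=-41/2; μ^(5)=-27

((0, 0, 0, 3); (0, 0, 4, 0); (1, 0, 0, 0); (2, 2, 0, 0); (0, 1, 0, 0))


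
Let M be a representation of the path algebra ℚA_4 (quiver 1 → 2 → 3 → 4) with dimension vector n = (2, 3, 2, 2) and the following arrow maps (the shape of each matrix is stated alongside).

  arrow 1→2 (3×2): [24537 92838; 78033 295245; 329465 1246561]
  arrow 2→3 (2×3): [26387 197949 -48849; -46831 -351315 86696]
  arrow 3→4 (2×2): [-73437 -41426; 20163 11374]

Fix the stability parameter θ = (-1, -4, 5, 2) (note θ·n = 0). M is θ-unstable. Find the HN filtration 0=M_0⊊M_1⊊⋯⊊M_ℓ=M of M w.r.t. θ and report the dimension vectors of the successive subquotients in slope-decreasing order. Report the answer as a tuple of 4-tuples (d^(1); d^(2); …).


Via rank(M_{q-1}∘⋯∘M_p): M ≅ I[1,3], I[1,4], I[2,2], I[4,4].
μ_θ-semistable layers: μ^(1)=5; μ^(2)=7/2; μ^(3)=2; μ^(4)=-5/2; μ^(5)=-4

((0, 0, 1, 0); (0, 0, 1, 1); (0, 0, 0, 1); (2, 2, 0, 0); (0, 1, 0, 0))


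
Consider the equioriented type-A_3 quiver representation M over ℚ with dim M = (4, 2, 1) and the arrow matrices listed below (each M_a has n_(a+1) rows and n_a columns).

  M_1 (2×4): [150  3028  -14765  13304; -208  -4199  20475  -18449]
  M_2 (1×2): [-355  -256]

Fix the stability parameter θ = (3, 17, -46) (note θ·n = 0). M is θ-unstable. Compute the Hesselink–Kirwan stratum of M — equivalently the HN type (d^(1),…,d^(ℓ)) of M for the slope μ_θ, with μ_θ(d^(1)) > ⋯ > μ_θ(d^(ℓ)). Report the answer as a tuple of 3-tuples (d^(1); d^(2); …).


Via rank(M_{q-1}∘⋯∘M_p): M ≅ I[1,1]^2, I[1,2], I[1,3].
μ_θ-semistable layers: μ^(1)=17; μ^(2)=3; μ^(3)=-26/3

((0, 1, 0); (3, 0, 0); (1, 1, 1))


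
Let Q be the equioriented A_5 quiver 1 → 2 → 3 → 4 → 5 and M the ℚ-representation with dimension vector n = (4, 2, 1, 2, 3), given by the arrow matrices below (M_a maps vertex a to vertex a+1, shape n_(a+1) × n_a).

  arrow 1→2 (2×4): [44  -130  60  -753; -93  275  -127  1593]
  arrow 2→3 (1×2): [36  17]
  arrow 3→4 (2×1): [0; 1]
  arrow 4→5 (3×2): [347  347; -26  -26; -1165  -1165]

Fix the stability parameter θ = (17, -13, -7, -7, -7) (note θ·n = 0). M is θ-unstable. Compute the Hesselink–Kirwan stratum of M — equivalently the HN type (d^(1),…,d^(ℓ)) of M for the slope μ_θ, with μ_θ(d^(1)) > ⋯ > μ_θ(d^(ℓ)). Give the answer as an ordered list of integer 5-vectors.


Interval decomposition of M: I[1,1]^2, I[1,2], I[1,5], I[4,4], I[5,5]^2.
HN type (ℓ=4): μ^(1)=17; μ^(2)=2; μ^(3)=-17/5; μ^(4)=-7

((2, 0, 0, 0, 0); (1, 1, 0, 0, 0); (1, 1, 1, 1, 1); (0, 0, 0, 1, 2))


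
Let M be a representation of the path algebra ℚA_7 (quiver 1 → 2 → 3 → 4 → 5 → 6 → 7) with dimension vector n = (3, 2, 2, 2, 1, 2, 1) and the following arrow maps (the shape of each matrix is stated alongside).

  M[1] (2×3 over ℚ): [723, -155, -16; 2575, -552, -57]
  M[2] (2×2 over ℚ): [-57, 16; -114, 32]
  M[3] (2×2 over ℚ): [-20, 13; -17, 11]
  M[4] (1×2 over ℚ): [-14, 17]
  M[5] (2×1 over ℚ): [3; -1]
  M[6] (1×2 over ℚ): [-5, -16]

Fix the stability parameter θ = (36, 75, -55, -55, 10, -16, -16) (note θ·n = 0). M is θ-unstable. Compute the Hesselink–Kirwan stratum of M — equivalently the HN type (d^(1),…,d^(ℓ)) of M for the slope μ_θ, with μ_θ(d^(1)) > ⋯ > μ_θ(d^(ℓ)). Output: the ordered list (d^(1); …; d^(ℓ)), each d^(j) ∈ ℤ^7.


Interval decomposition of M: I[1,1], I[1,2], I[1,7], I[3,4], I[6,6].
HN type (ℓ=5): μ^(1)=75; μ^(2)=36; μ^(3)=-3; μ^(4)=-16; μ^(5)=-55

((0, 1, 0, 0, 0, 0, 0); (2, 0, 0, 0, 0, 0, 0); (1, 1, 1, 1, 1, 1, 1); (0, 0, 0, 0, 0, 1, 0); (0, 0, 1, 1, 0, 0, 0))


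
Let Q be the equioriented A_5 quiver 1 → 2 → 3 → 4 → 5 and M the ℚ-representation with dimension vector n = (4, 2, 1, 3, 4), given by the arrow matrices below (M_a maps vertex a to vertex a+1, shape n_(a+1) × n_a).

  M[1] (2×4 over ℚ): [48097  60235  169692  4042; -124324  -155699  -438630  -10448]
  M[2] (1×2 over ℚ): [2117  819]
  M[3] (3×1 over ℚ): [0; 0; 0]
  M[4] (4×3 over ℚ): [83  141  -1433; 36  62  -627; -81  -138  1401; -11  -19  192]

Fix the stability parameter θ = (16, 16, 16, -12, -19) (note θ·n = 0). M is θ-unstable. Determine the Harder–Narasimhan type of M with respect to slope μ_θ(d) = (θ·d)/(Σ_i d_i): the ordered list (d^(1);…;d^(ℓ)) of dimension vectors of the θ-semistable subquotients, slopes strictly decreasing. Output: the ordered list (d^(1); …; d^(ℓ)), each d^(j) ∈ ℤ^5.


Barcode: M ≅ I[1,1]^2, I[1,2], I[1,3], I[4,5]^3, I[5,5]. HN layers by μ_θ (3 steps, strictly decreasing):
  μ^(1)=16; μ^(2)=-31/2; μ^(3)=-19

((4, 2, 1, 0, 0); (0, 0, 0, 3, 3); (0, 0, 0, 0, 1))


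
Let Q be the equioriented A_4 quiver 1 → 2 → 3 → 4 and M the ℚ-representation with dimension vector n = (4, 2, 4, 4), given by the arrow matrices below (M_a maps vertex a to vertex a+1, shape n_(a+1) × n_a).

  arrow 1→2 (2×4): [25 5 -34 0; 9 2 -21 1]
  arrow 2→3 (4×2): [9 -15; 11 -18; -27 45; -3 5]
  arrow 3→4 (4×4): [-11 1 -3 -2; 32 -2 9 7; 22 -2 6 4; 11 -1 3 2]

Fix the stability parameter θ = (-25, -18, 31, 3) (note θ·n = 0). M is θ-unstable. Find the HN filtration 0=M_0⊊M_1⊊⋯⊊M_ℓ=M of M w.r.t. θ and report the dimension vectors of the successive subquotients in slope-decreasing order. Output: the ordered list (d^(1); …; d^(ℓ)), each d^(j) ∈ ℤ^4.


Via rank(M_{q-1}∘⋯∘M_p): M ≅ I[1,1]^2, I[1,3], I[1,4], I[3,3], I[3,4], I[4,4]^2.
μ_θ-semistable layers: μ^(1)=31; μ^(2)=17; μ^(3)=3; μ^(4)=-18; μ^(5)=-25

((0, 0, 2, 0); (0, 0, 2, 2); (0, 0, 0, 2); (0, 2, 0, 0); (4, 0, 0, 0))


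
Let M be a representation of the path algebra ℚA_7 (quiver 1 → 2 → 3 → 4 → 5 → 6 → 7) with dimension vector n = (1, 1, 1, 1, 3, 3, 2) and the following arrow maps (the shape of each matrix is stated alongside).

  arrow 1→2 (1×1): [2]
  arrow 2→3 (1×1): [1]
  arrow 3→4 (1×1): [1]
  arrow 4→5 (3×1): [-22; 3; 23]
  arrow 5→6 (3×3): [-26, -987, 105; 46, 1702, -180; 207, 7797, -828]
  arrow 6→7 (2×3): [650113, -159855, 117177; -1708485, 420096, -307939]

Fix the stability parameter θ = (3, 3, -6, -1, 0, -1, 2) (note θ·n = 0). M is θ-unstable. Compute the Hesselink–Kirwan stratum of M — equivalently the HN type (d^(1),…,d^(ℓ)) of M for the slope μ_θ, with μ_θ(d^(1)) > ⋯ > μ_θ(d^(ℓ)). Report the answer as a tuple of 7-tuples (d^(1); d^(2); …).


Interval decomposition of M: I[1,7], I[5,5], I[5,6], I[6,7].
HN type (ℓ=5): μ^(1)=2; μ^(2)=0; μ^(3)=-1/3; μ^(4)=-1/2; μ^(5)=-1

((0, 0, 0, 0, 0, 0, 2); (0, 0, 0, 0, 1, 0, 0); (1, 1, 1, 1, 1, 1, 0); (0, 0, 0, 0, 1, 1, 0); (0, 0, 0, 0, 0, 1, 0))


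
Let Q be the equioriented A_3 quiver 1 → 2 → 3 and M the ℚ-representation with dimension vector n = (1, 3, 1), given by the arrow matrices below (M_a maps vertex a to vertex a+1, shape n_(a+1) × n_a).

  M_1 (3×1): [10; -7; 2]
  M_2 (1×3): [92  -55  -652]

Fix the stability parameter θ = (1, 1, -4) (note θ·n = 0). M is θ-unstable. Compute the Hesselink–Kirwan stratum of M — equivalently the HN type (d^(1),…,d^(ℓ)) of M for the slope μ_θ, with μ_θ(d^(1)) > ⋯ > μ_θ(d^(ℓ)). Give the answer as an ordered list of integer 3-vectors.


Interval decomposition of M: I[1,3], I[2,2]^2.
HN type (ℓ=2): μ^(1)=1; μ^(2)=-2/3

((0, 2, 0); (1, 1, 1))


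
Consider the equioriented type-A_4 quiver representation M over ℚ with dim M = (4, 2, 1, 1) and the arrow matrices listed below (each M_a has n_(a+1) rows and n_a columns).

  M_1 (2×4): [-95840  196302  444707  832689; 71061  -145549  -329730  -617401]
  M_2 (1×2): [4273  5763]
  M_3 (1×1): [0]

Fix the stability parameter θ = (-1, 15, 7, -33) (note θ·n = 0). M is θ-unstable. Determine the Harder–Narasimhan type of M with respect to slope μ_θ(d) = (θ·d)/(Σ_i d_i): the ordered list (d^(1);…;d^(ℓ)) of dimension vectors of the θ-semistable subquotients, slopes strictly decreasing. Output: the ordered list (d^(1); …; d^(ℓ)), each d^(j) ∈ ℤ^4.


Interval decomposition of M: I[1,1]^2, I[1,2], I[1,3], I[4,4].
HN type (ℓ=4): μ^(1)=15; μ^(2)=11; μ^(3)=-1; μ^(4)=-33

((0, 1, 0, 0); (0, 1, 1, 0); (4, 0, 0, 0); (0, 0, 0, 1))


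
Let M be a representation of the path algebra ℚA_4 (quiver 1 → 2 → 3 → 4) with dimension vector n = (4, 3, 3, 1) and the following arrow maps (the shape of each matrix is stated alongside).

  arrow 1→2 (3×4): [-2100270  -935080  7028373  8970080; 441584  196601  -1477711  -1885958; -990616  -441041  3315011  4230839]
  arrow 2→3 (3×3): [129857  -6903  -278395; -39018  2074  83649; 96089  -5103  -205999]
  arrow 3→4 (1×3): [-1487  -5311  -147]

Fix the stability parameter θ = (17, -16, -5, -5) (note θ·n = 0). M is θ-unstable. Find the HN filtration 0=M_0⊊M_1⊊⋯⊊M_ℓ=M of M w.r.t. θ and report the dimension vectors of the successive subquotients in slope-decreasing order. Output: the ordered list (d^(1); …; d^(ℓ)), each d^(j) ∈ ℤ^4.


Interval decomposition of M: I[1,1], I[1,2], I[1,3], I[1,4], I[3,3].
HN type (ℓ=5): μ^(1)=17; μ^(2)=1/2; μ^(3)=-4/3; μ^(4)=-9/4; μ^(5)=-5

((1, 0, 0, 0); (1, 1, 0, 0); (1, 1, 1, 0); (1, 1, 1, 1); (0, 0, 1, 0))


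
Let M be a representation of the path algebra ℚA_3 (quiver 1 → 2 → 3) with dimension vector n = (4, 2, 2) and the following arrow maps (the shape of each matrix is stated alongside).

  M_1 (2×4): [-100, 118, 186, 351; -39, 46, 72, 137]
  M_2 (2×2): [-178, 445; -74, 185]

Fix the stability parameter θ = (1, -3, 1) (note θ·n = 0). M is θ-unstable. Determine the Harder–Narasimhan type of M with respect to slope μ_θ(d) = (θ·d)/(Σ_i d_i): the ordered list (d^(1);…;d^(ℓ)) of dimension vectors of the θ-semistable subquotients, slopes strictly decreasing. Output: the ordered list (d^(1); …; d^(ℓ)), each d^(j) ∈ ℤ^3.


Interval decomposition of M: I[1,1]^2, I[1,2], I[1,3], I[3,3].
HN type (ℓ=2): μ^(1)=1; μ^(2)=-1

((2, 0, 2); (2, 2, 0))


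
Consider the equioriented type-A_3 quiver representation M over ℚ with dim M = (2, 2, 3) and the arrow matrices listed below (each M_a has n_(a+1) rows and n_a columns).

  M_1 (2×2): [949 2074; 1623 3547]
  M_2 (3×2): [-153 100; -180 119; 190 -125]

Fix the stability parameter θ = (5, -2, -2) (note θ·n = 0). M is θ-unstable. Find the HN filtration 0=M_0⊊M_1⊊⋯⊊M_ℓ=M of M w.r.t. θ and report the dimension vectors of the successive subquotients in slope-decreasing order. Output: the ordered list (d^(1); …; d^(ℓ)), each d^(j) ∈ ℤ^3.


Via rank(M_{q-1}∘⋯∘M_p): M ≅ I[1,3]^2, I[3,3].
μ_θ-semistable layers: μ^(1)=1/3; μ^(2)=-2

((2, 2, 2); (0, 0, 1))


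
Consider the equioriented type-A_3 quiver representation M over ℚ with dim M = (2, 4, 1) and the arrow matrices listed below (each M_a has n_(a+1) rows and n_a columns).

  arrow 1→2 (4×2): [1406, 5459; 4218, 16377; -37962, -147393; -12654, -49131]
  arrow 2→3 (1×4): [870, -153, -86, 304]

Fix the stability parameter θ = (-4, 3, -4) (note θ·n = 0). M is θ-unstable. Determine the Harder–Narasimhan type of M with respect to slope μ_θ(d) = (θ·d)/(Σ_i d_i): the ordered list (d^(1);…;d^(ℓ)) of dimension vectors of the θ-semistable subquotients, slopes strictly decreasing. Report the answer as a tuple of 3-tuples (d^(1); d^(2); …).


Via rank(M_{q-1}∘⋯∘M_p): M ≅ I[1,1], I[1,3], I[2,2]^3.
μ_θ-semistable layers: μ^(1)=3; μ^(2)=-1/2; μ^(3)=-4

((0, 3, 0); (0, 1, 1); (2, 0, 0))


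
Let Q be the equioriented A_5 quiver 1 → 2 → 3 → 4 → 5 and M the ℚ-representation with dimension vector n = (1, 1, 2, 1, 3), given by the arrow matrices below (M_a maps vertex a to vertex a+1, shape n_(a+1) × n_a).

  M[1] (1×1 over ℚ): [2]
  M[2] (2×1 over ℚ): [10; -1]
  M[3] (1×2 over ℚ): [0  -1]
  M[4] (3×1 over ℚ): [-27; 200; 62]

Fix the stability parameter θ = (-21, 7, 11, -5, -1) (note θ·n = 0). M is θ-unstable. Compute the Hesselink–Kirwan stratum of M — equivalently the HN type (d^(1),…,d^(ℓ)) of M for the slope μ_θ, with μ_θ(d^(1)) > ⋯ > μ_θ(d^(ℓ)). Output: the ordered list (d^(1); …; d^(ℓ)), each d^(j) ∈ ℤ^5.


Barcode: M ≅ I[1,5], I[3,3], I[5,5]^2. HN layers by μ_θ (4 steps, strictly decreasing):
  μ^(1)=11; μ^(2)=3; μ^(3)=-1; μ^(4)=-21

((0, 0, 1, 0, 0); (0, 1, 1, 1, 1); (0, 0, 0, 0, 2); (1, 0, 0, 0, 0))


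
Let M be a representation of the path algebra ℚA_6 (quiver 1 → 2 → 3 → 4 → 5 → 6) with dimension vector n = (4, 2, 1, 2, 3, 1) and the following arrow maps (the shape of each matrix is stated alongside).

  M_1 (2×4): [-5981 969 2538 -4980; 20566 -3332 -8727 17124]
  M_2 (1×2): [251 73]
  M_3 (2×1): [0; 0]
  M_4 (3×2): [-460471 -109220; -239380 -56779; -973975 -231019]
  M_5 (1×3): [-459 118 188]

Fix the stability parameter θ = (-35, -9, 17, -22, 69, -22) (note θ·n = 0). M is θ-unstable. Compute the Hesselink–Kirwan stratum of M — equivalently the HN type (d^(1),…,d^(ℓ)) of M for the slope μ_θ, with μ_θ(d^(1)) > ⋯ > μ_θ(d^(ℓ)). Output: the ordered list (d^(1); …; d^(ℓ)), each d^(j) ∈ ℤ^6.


Via rank(M_{q-1}∘⋯∘M_p): M ≅ I[1,1]^2, I[1,2], I[1,3], I[4,5], I[4,6], I[5,5].
μ_θ-semistable layers: μ^(1)=69; μ^(2)=47/2; μ^(3)=17; μ^(4)=-9; μ^(5)=-22; μ^(6)=-35

((0, 0, 0, 0, 2, 0); (0, 0, 0, 0, 1, 1); (0, 0, 1, 0, 0, 0); (0, 2, 0, 0, 0, 0); (0, 0, 0, 2, 0, 0); (4, 0, 0, 0, 0, 0))


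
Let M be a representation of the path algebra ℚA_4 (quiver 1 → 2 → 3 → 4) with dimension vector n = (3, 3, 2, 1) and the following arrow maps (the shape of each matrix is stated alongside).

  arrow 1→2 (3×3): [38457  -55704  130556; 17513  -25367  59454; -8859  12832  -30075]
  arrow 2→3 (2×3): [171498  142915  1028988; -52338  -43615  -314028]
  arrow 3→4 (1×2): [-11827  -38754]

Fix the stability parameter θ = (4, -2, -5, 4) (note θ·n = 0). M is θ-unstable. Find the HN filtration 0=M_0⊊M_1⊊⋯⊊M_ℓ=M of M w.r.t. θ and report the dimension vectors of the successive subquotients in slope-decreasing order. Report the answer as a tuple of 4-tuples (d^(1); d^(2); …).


Barcode: M ≅ I[1,2]^2, I[1,4], I[3,3]. HN layers by μ_θ (4 steps, strictly decreasing):
  μ^(1)=4; μ^(2)=1; μ^(3)=-1; μ^(4)=-5

((0, 0, 0, 1); (2, 2, 0, 0); (1, 1, 1, 0); (0, 0, 1, 0))


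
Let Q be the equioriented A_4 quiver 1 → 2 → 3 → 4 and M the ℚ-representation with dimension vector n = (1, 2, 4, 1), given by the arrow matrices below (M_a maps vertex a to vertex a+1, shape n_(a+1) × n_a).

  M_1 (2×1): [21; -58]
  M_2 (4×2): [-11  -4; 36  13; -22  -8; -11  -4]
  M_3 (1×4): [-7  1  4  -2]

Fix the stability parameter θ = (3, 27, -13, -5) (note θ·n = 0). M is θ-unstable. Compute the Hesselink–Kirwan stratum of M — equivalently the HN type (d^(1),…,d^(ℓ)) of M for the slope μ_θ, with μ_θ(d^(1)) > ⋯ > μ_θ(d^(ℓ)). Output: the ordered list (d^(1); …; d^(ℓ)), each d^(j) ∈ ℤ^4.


Interval decomposition of M: I[1,4], I[2,3], I[3,3]^2.
HN type (ℓ=3): μ^(1)=7; μ^(2)=3; μ^(3)=-13

((0, 1, 1, 0); (1, 1, 1, 1); (0, 0, 2, 0))


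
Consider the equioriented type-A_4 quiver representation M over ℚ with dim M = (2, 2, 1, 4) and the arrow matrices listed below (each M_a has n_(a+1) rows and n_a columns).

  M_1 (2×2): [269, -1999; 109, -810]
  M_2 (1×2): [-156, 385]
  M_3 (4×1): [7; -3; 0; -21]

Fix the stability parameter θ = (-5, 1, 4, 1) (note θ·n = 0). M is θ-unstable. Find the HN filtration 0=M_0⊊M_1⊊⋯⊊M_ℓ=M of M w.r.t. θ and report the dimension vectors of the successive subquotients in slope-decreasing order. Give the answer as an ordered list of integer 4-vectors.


Via rank(M_{q-1}∘⋯∘M_p): M ≅ I[1,2], I[1,4], I[4,4]^3.
μ_θ-semistable layers: μ^(1)=5/2; μ^(2)=1; μ^(3)=-5

((0, 0, 1, 1); (0, 2, 0, 3); (2, 0, 0, 0))


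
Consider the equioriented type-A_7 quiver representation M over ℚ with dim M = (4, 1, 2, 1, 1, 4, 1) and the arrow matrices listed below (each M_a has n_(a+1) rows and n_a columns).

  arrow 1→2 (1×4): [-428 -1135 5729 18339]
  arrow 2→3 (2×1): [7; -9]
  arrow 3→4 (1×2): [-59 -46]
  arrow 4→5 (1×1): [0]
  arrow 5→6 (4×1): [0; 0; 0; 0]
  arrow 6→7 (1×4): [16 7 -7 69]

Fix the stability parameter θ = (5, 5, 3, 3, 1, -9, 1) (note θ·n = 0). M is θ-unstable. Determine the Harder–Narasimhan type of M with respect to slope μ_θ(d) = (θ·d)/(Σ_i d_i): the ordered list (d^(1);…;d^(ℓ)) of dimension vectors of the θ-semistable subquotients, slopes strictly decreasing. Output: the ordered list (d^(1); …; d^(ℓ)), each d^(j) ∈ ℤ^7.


Via rank(M_{q-1}∘⋯∘M_p): M ≅ I[1,1]^3, I[1,4], I[3,3], I[5,5], I[6,6]^3, I[6,7].
μ_θ-semistable layers: μ^(1)=5; μ^(2)=4; μ^(3)=3; μ^(4)=1; μ^(5)=-9

((3, 0, 0, 0, 0, 0, 0); (1, 1, 1, 1, 0, 0, 0); (0, 0, 1, 0, 0, 0, 0); (0, 0, 0, 0, 1, 0, 1); (0, 0, 0, 0, 0, 4, 0))


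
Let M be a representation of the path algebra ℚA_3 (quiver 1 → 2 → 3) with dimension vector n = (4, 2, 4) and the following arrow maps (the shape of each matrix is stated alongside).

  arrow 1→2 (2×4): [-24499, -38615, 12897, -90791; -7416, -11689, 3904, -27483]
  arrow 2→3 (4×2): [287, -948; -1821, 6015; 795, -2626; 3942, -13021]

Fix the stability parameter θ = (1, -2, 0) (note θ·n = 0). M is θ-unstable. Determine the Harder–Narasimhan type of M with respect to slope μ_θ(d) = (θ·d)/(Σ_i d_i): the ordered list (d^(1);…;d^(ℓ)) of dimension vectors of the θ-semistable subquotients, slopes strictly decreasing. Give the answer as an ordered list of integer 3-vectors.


Via rank(M_{q-1}∘⋯∘M_p): M ≅ I[1,1]^2, I[1,3]^2, I[3,3]^2.
μ_θ-semistable layers: μ^(1)=1; μ^(2)=0; μ^(3)=-1/2

((2, 0, 0); (0, 0, 4); (2, 2, 0))


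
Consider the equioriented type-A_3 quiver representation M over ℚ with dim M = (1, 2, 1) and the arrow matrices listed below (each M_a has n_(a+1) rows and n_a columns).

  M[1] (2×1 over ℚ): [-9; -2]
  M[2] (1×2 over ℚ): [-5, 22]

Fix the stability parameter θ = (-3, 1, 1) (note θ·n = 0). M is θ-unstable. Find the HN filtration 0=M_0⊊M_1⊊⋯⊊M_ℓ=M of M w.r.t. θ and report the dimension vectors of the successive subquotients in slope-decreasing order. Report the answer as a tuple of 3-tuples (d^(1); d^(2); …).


Barcode: M ≅ I[1,3], I[2,2]. HN layers by μ_θ (2 steps, strictly decreasing):
  μ^(1)=1; μ^(2)=-3

((0, 2, 1); (1, 0, 0))


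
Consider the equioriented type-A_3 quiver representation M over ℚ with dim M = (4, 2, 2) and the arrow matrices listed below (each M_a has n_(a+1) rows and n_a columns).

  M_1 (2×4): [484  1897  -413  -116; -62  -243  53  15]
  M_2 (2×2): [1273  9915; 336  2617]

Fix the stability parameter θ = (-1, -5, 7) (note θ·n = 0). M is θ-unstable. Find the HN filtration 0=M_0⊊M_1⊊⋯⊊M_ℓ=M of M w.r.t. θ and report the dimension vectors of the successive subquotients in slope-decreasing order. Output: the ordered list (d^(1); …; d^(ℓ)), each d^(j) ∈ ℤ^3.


Via rank(M_{q-1}∘⋯∘M_p): M ≅ I[1,1]^2, I[1,3]^2.
μ_θ-semistable layers: μ^(1)=7; μ^(2)=-1; μ^(3)=-3

((0, 0, 2); (2, 0, 0); (2, 2, 0))


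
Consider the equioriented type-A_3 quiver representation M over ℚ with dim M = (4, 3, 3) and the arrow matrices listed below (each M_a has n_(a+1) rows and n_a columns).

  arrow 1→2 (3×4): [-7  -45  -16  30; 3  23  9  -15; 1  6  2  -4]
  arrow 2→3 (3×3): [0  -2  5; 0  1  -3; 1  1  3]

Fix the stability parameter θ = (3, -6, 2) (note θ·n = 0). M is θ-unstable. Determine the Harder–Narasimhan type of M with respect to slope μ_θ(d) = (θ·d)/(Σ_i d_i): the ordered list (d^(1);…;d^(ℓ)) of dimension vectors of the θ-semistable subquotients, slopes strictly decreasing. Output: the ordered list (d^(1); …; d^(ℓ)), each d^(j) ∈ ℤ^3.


Barcode: M ≅ I[1,1], I[1,3]^3. HN layers by μ_θ (3 steps, strictly decreasing):
  μ^(1)=3; μ^(2)=2; μ^(3)=-3/2

((1, 0, 0); (0, 0, 3); (3, 3, 0))


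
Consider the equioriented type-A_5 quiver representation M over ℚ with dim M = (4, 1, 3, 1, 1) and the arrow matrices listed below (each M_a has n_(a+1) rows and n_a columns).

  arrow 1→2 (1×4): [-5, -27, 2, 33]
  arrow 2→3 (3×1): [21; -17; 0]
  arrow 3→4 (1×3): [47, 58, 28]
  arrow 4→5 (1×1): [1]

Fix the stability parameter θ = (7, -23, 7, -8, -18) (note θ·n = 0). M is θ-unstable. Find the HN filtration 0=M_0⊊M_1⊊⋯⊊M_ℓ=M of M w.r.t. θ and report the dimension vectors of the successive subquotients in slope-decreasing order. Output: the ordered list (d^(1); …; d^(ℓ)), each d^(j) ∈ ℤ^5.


Via rank(M_{q-1}∘⋯∘M_p): M ≅ I[1,1]^3, I[1,5], I[3,3]^2.
μ_θ-semistable layers: μ^(1)=7; μ^(2)=-19/3; μ^(3)=-8

((3, 0, 2, 0, 0); (0, 0, 1, 1, 1); (1, 1, 0, 0, 0))


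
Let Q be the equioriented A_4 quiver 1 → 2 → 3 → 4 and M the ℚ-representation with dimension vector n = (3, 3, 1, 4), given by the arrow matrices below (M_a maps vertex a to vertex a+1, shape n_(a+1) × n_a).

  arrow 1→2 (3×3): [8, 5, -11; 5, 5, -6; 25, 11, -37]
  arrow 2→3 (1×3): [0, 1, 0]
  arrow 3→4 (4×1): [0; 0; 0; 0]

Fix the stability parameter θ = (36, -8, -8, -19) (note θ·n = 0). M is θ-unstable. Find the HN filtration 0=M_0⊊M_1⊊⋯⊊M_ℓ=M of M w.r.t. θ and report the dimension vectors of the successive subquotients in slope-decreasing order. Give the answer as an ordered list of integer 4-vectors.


Barcode: M ≅ I[1,2]^2, I[1,3], I[4,4]^4. HN layers by μ_θ (3 steps, strictly decreasing):
  μ^(1)=14; μ^(2)=20/3; μ^(3)=-19

((2, 2, 0, 0); (1, 1, 1, 0); (0, 0, 0, 4))


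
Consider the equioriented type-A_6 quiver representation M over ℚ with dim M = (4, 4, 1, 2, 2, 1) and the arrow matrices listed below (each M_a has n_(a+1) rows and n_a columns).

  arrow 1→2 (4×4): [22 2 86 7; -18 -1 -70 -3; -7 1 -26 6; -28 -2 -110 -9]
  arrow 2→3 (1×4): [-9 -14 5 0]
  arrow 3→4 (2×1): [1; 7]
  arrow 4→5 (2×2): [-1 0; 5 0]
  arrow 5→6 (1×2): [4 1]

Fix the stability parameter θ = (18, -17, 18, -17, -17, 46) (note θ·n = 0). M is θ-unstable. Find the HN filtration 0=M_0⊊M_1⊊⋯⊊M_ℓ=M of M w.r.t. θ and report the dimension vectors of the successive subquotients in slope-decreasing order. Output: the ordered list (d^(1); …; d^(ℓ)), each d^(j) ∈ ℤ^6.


Barcode: M ≅ I[1,1], I[1,2]^2, I[1,6], I[2,2], I[4,4], I[5,5]. HN layers by μ_θ (5 steps, strictly decreasing):
  μ^(1)=46; μ^(2)=18; μ^(3)=1/2; μ^(4)=-3; μ^(5)=-17

((0, 0, 0, 0, 0, 1); (1, 0, 0, 0, 0, 0); (2, 2, 0, 0, 0, 0); (1, 1, 1, 1, 1, 0); (0, 1, 0, 1, 1, 0))


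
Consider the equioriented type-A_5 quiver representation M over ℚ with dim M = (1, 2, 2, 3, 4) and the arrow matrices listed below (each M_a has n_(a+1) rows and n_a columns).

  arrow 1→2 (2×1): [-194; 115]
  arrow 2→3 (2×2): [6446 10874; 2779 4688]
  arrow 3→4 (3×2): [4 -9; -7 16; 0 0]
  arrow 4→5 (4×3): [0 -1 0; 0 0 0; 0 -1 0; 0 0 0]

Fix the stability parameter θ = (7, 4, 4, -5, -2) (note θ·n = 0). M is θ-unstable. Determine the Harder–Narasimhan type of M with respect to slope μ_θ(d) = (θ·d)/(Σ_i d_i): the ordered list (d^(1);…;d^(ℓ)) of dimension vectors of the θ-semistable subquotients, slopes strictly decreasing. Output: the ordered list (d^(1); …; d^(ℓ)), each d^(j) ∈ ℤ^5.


Interval decomposition of M: I[1,5], I[2,4], I[4,4], I[5,5]^3.
HN type (ℓ=4): μ^(1)=8/5; μ^(2)=1; μ^(3)=-2; μ^(4)=-5

((1, 1, 1, 1, 1); (0, 1, 1, 1, 0); (0, 0, 0, 0, 3); (0, 0, 0, 1, 0))


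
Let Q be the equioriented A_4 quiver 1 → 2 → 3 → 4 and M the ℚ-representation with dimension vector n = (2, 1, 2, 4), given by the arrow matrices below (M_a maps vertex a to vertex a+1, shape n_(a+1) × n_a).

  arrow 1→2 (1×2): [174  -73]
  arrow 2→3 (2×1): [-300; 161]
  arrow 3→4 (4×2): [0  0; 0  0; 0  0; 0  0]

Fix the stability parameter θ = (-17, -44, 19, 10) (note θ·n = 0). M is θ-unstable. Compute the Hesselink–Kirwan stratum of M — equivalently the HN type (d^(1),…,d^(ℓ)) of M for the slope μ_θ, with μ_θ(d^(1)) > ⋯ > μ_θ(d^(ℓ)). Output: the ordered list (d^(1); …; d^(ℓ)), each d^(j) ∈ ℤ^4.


Via rank(M_{q-1}∘⋯∘M_p): M ≅ I[1,1], I[1,3], I[3,3], I[4,4]^4.
μ_θ-semistable layers: μ^(1)=19; μ^(2)=10; μ^(3)=-17; μ^(4)=-61/2

((0, 0, 2, 0); (0, 0, 0, 4); (1, 0, 0, 0); (1, 1, 0, 0))


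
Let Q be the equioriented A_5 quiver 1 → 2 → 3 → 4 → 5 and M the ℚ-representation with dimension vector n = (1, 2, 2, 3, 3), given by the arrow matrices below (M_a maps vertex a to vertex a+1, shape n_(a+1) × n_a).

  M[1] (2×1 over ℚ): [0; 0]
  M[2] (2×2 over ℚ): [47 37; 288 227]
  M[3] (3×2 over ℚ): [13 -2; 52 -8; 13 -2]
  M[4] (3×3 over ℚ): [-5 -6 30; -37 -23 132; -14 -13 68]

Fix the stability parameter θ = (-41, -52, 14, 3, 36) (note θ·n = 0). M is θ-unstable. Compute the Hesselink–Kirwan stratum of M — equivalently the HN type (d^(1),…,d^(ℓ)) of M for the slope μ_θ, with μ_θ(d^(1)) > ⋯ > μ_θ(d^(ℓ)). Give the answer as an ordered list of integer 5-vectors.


Interval decomposition of M: I[1,1], I[2,3], I[2,5], I[4,5]^2.
HN type (ℓ=6): μ^(1)=36; μ^(2)=14; μ^(3)=17/2; μ^(4)=3; μ^(5)=-41; μ^(6)=-52

((0, 0, 0, 0, 3); (0, 0, 1, 0, 0); (0, 0, 1, 1, 0); (0, 0, 0, 2, 0); (1, 0, 0, 0, 0); (0, 2, 0, 0, 0))


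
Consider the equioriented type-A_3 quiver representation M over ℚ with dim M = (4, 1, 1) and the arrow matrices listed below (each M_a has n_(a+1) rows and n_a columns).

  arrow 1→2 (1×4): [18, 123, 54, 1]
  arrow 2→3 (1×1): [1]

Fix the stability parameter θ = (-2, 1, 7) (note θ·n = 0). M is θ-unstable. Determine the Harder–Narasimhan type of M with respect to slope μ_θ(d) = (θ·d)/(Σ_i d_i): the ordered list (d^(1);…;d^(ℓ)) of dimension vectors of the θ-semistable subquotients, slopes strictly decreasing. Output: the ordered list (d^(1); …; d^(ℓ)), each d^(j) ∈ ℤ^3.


Barcode: M ≅ I[1,1]^3, I[1,3]. HN layers by μ_θ (3 steps, strictly decreasing):
  μ^(1)=7; μ^(2)=1; μ^(3)=-2

((0, 0, 1); (0, 1, 0); (4, 0, 0))


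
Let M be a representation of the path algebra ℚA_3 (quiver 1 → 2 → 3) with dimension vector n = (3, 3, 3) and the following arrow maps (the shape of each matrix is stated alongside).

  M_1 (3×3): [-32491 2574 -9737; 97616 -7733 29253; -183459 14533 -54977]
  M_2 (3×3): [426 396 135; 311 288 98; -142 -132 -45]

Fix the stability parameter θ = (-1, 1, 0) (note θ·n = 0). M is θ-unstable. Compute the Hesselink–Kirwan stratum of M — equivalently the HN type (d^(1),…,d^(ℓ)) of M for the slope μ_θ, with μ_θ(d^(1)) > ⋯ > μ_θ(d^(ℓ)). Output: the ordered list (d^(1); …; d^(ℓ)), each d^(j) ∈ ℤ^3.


Interval decomposition of M: I[1,2], I[1,3]^2, I[3,3].
HN type (ℓ=4): μ^(1)=1; μ^(2)=1/2; μ^(3)=0; μ^(4)=-1

((0, 1, 0); (0, 2, 2); (0, 0, 1); (3, 0, 0))


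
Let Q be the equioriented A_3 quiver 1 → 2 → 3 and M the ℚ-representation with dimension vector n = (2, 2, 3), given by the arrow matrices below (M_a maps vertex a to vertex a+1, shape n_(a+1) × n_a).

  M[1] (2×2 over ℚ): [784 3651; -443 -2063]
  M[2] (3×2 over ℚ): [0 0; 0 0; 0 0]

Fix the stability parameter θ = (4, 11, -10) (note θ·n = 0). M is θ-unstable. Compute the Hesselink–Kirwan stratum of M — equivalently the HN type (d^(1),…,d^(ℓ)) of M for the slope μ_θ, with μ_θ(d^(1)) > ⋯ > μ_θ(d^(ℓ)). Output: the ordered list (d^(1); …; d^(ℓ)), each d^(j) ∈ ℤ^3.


Interval decomposition of M: I[1,2]^2, I[3,3]^3.
HN type (ℓ=3): μ^(1)=11; μ^(2)=4; μ^(3)=-10

((0, 2, 0); (2, 0, 0); (0, 0, 3))


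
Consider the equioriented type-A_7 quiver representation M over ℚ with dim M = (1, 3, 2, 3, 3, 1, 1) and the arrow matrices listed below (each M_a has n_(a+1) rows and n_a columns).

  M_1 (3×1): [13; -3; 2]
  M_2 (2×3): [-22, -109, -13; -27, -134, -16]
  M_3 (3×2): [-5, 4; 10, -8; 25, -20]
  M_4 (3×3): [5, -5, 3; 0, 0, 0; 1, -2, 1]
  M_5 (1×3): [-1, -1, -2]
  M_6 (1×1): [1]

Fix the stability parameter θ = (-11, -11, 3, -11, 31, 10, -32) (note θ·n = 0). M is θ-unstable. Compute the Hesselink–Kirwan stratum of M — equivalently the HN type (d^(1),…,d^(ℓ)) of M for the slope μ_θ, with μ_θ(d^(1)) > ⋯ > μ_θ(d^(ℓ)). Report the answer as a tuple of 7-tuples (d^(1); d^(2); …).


Via rank(M_{q-1}∘⋯∘M_p): M ≅ I[1,4], I[2,2], I[2,3], I[4,5], I[4,7], I[5,5].
μ_θ-semistable layers: μ^(1)=31; μ^(2)=3; μ^(3)=-4; μ^(4)=-11

((0, 0, 0, 0, 2, 0, 0); (0, 0, 1, 0, 1, 1, 1); (0, 0, 1, 1, 0, 0, 0); (1, 3, 0, 2, 0, 0, 0))


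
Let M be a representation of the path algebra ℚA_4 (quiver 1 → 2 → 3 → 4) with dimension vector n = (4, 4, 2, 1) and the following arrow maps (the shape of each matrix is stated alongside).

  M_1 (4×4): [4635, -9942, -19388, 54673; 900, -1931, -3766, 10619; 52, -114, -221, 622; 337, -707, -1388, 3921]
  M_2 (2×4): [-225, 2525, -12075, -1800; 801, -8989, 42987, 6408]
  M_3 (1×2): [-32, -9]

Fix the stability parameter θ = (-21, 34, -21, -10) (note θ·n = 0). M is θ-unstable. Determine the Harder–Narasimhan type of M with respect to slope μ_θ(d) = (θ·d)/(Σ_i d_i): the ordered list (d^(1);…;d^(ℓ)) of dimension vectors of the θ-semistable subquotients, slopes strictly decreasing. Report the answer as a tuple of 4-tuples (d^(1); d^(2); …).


Via rank(M_{q-1}∘⋯∘M_p): M ≅ I[1,2]^3, I[1,4], I[3,3].
μ_θ-semistable layers: μ^(1)=34; μ^(2)=1; μ^(3)=-21

((0, 3, 0, 0); (0, 1, 1, 1); (4, 0, 1, 0))


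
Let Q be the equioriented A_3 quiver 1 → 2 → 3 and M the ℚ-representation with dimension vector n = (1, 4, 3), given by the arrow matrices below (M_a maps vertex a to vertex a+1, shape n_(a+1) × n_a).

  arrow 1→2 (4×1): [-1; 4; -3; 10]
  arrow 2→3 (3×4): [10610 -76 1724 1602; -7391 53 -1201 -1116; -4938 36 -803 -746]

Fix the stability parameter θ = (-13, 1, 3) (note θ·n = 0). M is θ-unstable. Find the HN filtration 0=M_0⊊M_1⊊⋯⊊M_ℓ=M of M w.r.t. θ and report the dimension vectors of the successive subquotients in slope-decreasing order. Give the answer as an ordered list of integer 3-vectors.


Interval decomposition of M: I[1,3], I[2,2], I[2,3]^2.
HN type (ℓ=3): μ^(1)=3; μ^(2)=1; μ^(3)=-13

((0, 0, 3); (0, 4, 0); (1, 0, 0))


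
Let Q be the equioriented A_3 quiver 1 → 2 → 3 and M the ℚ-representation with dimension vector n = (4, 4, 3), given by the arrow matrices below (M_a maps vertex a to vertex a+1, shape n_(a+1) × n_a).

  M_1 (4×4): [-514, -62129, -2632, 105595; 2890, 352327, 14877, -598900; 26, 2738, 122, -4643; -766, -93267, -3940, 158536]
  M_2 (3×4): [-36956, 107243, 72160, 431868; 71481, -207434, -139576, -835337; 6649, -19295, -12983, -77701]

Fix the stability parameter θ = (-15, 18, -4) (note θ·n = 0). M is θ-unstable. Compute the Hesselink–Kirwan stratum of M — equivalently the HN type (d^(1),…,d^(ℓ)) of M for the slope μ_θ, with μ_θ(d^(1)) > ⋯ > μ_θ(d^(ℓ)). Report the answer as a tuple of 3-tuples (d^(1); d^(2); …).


Interval decomposition of M: I[1,2], I[1,3]^3.
HN type (ℓ=3): μ^(1)=18; μ^(2)=7; μ^(3)=-15

((0, 1, 0); (0, 3, 3); (4, 0, 0))


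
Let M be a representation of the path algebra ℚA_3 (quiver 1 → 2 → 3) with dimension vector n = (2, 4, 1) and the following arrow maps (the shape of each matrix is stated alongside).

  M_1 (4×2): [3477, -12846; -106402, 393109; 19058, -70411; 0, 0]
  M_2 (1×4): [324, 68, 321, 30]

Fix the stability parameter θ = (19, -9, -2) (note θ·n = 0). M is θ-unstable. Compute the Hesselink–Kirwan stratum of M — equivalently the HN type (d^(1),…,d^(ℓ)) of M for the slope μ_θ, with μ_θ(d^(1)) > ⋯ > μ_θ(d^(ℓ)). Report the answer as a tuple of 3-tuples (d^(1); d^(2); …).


Barcode: M ≅ I[1,2], I[1,3], I[2,2]^2. HN layers by μ_θ (3 steps, strictly decreasing):
  μ^(1)=5; μ^(2)=8/3; μ^(3)=-9

((1, 1, 0); (1, 1, 1); (0, 2, 0))


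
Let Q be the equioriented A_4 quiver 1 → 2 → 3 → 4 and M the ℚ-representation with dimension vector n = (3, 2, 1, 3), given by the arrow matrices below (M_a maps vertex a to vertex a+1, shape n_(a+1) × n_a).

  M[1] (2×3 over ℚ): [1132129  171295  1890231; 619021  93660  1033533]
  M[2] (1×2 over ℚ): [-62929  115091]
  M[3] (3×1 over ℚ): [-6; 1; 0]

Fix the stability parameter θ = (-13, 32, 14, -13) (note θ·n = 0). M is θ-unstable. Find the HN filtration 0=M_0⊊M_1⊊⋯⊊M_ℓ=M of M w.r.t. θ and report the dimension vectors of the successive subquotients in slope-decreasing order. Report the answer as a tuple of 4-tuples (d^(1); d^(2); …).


Via rank(M_{q-1}∘⋯∘M_p): M ≅ I[1,1], I[1,2], I[1,4], I[4,4]^2.
μ_θ-semistable layers: μ^(1)=32; μ^(2)=11; μ^(3)=-13

((0, 1, 0, 0); (0, 1, 1, 1); (3, 0, 0, 2))


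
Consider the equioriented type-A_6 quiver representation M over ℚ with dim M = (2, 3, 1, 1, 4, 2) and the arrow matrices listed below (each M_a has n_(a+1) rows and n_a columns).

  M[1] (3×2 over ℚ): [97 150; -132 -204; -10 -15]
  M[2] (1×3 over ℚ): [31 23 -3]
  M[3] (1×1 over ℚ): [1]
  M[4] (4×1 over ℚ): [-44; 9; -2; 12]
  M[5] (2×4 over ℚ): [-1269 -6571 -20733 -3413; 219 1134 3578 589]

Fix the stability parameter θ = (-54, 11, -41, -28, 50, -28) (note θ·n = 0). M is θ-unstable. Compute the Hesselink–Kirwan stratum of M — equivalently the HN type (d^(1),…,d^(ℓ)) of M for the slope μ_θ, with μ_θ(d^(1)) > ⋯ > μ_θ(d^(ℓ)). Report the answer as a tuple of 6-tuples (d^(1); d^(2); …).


Barcode: M ≅ I[1,2], I[1,6], I[2,2], I[5,5]^2, I[5,6]. HN layers by μ_θ (4 steps, strictly decreasing):
  μ^(1)=50; μ^(2)=11; μ^(3)=-58/3; μ^(4)=-54

((0, 0, 0, 0, 2, 0); (0, 2, 0, 0, 2, 2); (0, 1, 1, 1, 0, 0); (2, 0, 0, 0, 0, 0))


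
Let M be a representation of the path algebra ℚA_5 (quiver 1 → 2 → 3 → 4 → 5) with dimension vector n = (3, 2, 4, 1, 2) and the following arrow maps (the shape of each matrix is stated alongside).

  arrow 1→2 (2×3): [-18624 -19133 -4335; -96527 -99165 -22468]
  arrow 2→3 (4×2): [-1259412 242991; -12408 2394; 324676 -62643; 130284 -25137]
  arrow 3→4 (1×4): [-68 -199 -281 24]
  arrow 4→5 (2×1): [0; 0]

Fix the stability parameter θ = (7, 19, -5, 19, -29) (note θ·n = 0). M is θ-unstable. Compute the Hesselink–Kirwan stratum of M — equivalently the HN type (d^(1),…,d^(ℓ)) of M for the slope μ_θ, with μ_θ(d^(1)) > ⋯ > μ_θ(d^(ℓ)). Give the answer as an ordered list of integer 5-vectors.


Via rank(M_{q-1}∘⋯∘M_p): M ≅ I[1,1], I[1,2], I[1,4], I[3,3]^3, I[5,5]^2.
μ_θ-semistable layers: μ^(1)=19; μ^(2)=7; μ^(3)=-5; μ^(4)=-29

((0, 1, 0, 1, 0); (3, 1, 1, 0, 0); (0, 0, 3, 0, 0); (0, 0, 0, 0, 2))


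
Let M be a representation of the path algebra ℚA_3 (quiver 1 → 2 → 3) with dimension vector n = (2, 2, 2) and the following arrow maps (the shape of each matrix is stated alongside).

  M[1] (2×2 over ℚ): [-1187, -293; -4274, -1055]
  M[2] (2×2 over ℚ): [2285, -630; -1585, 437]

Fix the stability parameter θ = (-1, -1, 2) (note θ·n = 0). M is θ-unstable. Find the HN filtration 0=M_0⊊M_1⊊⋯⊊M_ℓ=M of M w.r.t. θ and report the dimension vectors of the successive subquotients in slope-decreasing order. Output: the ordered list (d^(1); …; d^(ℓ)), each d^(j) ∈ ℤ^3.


Via rank(M_{q-1}∘⋯∘M_p): M ≅ I[1,3]^2.
μ_θ-semistable layers: μ^(1)=2; μ^(2)=-1

((0, 0, 2); (2, 2, 0))


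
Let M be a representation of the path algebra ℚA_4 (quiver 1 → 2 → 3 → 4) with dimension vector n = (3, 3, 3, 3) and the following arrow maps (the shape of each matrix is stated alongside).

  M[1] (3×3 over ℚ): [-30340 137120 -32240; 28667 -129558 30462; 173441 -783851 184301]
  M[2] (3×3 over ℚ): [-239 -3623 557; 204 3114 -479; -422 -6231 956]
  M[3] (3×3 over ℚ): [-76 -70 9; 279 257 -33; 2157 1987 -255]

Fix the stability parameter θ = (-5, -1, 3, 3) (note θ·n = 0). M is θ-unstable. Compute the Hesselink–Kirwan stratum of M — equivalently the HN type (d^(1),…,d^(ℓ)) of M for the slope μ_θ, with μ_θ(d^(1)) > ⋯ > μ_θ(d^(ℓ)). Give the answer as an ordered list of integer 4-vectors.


Barcode: M ≅ I[1,1], I[1,3], I[1,4], I[2,4], I[4,4]. HN layers by μ_θ (3 steps, strictly decreasing):
  μ^(1)=3; μ^(2)=-1; μ^(3)=-5

((0, 0, 3, 3); (0, 3, 0, 0); (3, 0, 0, 0))


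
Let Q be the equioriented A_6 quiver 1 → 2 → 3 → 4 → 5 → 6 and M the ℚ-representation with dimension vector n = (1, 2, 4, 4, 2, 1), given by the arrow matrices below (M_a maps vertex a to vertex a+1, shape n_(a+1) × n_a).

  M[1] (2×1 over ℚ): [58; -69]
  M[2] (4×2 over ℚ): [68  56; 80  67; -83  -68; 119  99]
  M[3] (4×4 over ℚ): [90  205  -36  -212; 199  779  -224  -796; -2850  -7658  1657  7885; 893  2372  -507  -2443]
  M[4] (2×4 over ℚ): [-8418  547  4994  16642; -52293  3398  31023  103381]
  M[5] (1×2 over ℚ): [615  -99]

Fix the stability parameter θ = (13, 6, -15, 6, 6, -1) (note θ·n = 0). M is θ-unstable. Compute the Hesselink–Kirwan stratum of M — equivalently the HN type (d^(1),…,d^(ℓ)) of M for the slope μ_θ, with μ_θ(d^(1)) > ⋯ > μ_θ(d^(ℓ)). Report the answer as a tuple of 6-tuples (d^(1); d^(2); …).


Via rank(M_{q-1}∘⋯∘M_p): M ≅ I[1,5], I[2,3], I[3,4]^2, I[4,6].
μ_θ-semistable layers: μ^(1)=6; μ^(2)=11/3; μ^(3)=4/3; μ^(4)=-9/2; μ^(5)=-15

((0, 0, 0, 3, 1, 0); (0, 0, 0, 1, 1, 1); (1, 1, 1, 0, 0, 0); (0, 1, 1, 0, 0, 0); (0, 0, 2, 0, 0, 0))


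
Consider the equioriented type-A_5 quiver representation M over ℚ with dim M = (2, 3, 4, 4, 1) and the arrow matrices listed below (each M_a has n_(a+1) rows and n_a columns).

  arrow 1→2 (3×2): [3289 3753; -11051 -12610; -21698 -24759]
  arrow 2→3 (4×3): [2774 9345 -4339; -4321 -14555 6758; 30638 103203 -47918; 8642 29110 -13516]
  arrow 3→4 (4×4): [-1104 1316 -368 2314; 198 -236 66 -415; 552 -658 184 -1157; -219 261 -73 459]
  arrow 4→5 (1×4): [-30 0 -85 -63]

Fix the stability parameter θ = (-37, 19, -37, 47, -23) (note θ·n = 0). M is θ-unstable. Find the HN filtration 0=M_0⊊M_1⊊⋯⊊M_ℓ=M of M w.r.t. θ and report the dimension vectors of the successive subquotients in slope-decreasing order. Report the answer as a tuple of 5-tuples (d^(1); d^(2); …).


Barcode: M ≅ I[1,3]^2, I[2,5], I[3,4], I[4,4]^2. HN layers by μ_θ (4 steps, strictly decreasing):
  μ^(1)=47; μ^(2)=12; μ^(3)=-9; μ^(4)=-37

((0, 0, 0, 3, 0); (0, 0, 0, 1, 1); (0, 3, 3, 0, 0); (2, 0, 1, 0, 0))


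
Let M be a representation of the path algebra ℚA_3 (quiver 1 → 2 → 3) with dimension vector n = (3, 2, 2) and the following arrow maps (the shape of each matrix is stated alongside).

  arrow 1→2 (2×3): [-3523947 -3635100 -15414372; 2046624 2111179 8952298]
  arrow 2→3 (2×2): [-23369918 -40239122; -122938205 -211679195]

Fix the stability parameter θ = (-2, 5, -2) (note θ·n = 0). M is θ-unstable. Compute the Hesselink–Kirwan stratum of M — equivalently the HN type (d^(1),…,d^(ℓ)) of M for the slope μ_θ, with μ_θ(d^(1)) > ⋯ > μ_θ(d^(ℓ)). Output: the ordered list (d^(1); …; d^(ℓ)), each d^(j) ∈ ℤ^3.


Barcode: M ≅ I[1,1], I[1,2], I[1,3], I[3,3]. HN layers by μ_θ (3 steps, strictly decreasing):
  μ^(1)=5; μ^(2)=3/2; μ^(3)=-2

((0, 1, 0); (0, 1, 1); (3, 0, 1))
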